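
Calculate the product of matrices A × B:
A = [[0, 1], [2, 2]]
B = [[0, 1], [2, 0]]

Matrix multiplication:
C[0][0] = 0×0 + 1×2 = 2
C[0][1] = 0×1 + 1×0 = 0
C[1][0] = 2×0 + 2×2 = 4
C[1][1] = 2×1 + 2×0 = 2
Result: [[2, 0], [4, 2]]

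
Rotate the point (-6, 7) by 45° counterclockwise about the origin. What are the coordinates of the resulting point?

Rotation matrix for 45°: [[cos 45°, -sin 45°], [sin 45°, cos 45°]] ≈ [[0.707107, -0.707107], [0.707107, 0.707107]]
[[0.707107, -0.707107], [0.707107, 0.707107]] × [-6, 7]ᵀ ≈ [-9.1924, 0.7071]ᵀ
Result: (-9.1924, 0.7071)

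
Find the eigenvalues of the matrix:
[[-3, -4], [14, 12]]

Characteristic equation: det(A - λI) = 0
λ² - (trace)λ + (det) = 0
trace = -3 + 12 = 9, det = (-3)(12) - (-4)(14) = 20
λ² - (9)λ + (20) = 0
λ = (9 ± √((9)² - 4·(20))) / 2 = (9 ± √1) / 2
Solving: λ = 4, 5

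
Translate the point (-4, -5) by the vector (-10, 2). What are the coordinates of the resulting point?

Translation by (-10, 2) (homogeneous matrix [[1, 0, -10], [0, 1, 2], [0, 0, 1]]):
x' = -4 + -10 = -14
y' = -5 + 2 = -3
Result: (-14, -3)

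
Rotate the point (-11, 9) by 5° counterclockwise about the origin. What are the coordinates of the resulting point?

Rotation matrix for 5°: [[cos 5°, -sin 5°], [sin 5°, cos 5°]] ≈ [[0.996195, -0.087156], [0.087156, 0.996195]]
[[0.996195, -0.087156], [0.087156, 0.996195]] × [-11, 9]ᵀ ≈ [-11.7425, 8.0070]ᵀ
Result: (-11.7425, 8.0070)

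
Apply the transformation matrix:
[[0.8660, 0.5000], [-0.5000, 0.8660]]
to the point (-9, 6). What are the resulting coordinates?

Matrix multiplication:
[[0.8660, 0.5000], [-0.5000, 0.8660]] × [-9, 6]ᵀ
= [(0.8660)(-9) + (0.5000)(6), (-0.5000)(-9) + (0.8660)(6)]ᵀ
= [-4.7940, 9.6960]ᵀ
Result: (-4.7940, 9.6960)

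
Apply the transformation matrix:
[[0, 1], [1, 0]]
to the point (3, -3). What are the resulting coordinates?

Matrix multiplication:
[[0, 1], [1, 0]] × [3, -3]ᵀ
= [(0)(3) + (1)(-3), (1)(3) + (0)(-3)]ᵀ
= [-3, 3]ᵀ
Result: (-3, 3)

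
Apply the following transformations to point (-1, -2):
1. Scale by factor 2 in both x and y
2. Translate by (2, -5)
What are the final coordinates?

Step 1: Scale (-1, -2) by 2 → (-2, -4)
Step 2: Translate by (2, -5) → (0, -9)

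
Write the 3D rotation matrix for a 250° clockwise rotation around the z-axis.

Rotation matrix for clockwise 250° around z-axis:
A clockwise rotation by 250° is a counterclockwise rotation by -250°.
cos(-250°) = -0.3420, sin(-250°) = 0.9397
Result: [[-0.3420, -0.9397, 0], [0.9397, -0.3420, 0], [0, 0, 1]]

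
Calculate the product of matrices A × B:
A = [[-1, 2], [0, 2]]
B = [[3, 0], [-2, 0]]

Matrix multiplication:
C[0][0] = -1×3 + 2×-2 = -7
C[0][1] = -1×0 + 2×0 = 0
C[1][0] = 0×3 + 2×-2 = -4
C[1][1] = 0×0 + 2×0 = 0
Result: [[-7, 0], [-4, 0]]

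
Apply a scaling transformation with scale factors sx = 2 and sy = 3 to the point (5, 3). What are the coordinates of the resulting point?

Scaling matrix:
[[2, 0], [0, 3]]
Result: (5 × 2, 3 × 3) = (10, 9)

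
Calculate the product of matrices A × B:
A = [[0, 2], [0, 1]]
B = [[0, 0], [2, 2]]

Matrix multiplication:
C[0][0] = 0×0 + 2×2 = 4
C[0][1] = 0×0 + 2×2 = 4
C[1][0] = 0×0 + 1×2 = 2
C[1][1] = 0×0 + 1×2 = 2
Result: [[4, 4], [2, 2]]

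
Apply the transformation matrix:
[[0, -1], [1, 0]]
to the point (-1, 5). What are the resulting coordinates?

Matrix multiplication:
[[0, -1], [1, 0]] × [-1, 5]ᵀ
= [(0)(-1) + (-1)(5), (1)(-1) + (0)(5)]ᵀ
= [-5, -1]ᵀ
Result: (-5, -1)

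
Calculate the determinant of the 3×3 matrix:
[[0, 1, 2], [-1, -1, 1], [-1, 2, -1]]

Expansion along first row:
det = 0·det([[-1,1],[2,-1]]) - 1·det([[-1,1],[-1,-1]]) + 2·det([[-1,-1],[-1,2]])
    = 0·(-1·-1 - 1·2) - 1·(-1·-1 - 1·-1) + 2·(-1·2 - -1·-1)
    = 0·-1 - 1·2 + 2·-3
    = 0 + -2 + -6 = -8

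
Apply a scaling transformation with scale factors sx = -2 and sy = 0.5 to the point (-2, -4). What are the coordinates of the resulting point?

Scaling matrix:
[[-2, 0], [0, 0.50]]
Result: (-2 × -2, -4 × 0.5) = (4, -2)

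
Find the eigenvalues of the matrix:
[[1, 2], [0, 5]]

Characteristic equation: det(A - λI) = 0
λ² - (trace)λ + (det) = 0
trace = 1 + 5 = 6, det = (1)(5) - (2)(0) = 5
λ² - (6)λ + (5) = 0
λ = (6 ± √((6)² - 4·(5))) / 2 = (6 ± √16) / 2
Solving: λ = 1, 5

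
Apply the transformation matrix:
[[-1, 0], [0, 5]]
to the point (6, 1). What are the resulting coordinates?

Matrix multiplication:
[[-1, 0], [0, 5]] × [6, 1]ᵀ
= [(-1)(6) + (0)(1), (0)(6) + (5)(1)]ᵀ
= [-6, 5]ᵀ
Result: (-6, 5)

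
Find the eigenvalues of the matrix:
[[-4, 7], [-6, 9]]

Characteristic equation: det(A - λI) = 0
λ² - (trace)λ + (det) = 0
trace = -4 + 9 = 5, det = (-4)(9) - (7)(-6) = 6
λ² - (5)λ + (6) = 0
λ = (5 ± √((5)² - 4·(6))) / 2 = (5 ± √1) / 2
Solving: λ = 2, 3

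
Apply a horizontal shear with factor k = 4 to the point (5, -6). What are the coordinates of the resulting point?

Shear matrix for horizontal shear with factor k = 4:
[[1, 4], [0, 1]]
Result: (5, -6) → (-19, -6)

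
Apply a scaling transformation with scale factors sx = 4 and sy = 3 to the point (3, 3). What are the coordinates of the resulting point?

Scaling matrix:
[[4, 0], [0, 3]]
Result: (3 × 4, 3 × 3) = (12, 9)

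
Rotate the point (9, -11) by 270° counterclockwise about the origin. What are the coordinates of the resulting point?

Rotation matrix for 270°: [[cos 270°, -sin 270°], [sin 270°, cos 270°]] = [[0, 1], [-1, 0]]
[[0, 1], [-1, 0]] × [9, -11]ᵀ = [-11, -9]ᵀ
Result: (-11, -9)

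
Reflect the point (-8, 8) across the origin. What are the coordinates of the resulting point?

Reflection across origin: (-8, 8) → (8, -8)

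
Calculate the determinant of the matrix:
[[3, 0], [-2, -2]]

For a 2×2 matrix [[a, b], [c, d]], det = ad - bc
det = (3)(-2) - (0)(-2) = -6 - 0 = -6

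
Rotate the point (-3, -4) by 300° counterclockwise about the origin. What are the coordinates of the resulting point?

Rotation matrix for 300°: [[cos 300°, -sin 300°], [sin 300°, cos 300°]] ≈ [[0.500000, 0.866025], [-0.866025, 0.500000]]
[[0.500000, 0.866025], [-0.866025, 0.500000]] × [-3, -4]ᵀ ≈ [-4.9641, 0.5981]ᵀ
Result: (-4.9641, 0.5981)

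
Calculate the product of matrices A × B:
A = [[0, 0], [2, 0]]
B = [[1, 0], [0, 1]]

Matrix multiplication:
C[0][0] = 0×1 + 0×0 = 0
C[0][1] = 0×0 + 0×1 = 0
C[1][0] = 2×1 + 0×0 = 2
C[1][1] = 2×0 + 0×1 = 0
Result: [[0, 0], [2, 0]]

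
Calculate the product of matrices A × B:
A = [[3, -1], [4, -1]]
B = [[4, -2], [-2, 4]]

Matrix multiplication:
C[0][0] = 3×4 + -1×-2 = 14
C[0][1] = 3×-2 + -1×4 = -10
C[1][0] = 4×4 + -1×-2 = 18
C[1][1] = 4×-2 + -1×4 = -12
Result: [[14, -10], [18, -12]]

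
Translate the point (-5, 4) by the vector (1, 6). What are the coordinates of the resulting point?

Translation by (1, 6) (homogeneous matrix [[1, 0, 1], [0, 1, 6], [0, 0, 1]]):
x' = -5 + 1 = -4
y' = 4 + 6 = 10
Result: (-4, 10)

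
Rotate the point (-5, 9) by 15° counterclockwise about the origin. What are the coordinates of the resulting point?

Rotation matrix for 15°: [[cos 15°, -sin 15°], [sin 15°, cos 15°]] ≈ [[0.965926, -0.258819], [0.258819, 0.965926]]
[[0.965926, -0.258819], [0.258819, 0.965926]] × [-5, 9]ᵀ ≈ [-7.1590, 7.3992]ᵀ
Result: (-7.1590, 7.3992)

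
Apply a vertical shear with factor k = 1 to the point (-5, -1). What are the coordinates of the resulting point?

Shear matrix for vertical shear with factor k = 1:
[[1, 0], [1, 1]]
Result: (-5, -1) → (-5, -6)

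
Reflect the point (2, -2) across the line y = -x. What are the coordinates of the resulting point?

Reflection across line y = -x: (2, -2) → (2, -2)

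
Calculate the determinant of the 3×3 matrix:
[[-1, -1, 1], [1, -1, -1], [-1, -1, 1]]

Expansion along first row:
det = -1·det([[-1,-1],[-1,1]]) - -1·det([[1,-1],[-1,1]]) + 1·det([[1,-1],[-1,-1]])
    = -1·(-1·1 - -1·-1) - -1·(1·1 - -1·-1) + 1·(1·-1 - -1·-1)
    = -1·-2 - -1·0 + 1·-2
    = 2 + 0 + -2 = 0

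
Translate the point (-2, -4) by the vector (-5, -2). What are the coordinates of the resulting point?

Translation by (-5, -2) (homogeneous matrix [[1, 0, -5], [0, 1, -2], [0, 0, 1]]):
x' = -2 + -5 = -7
y' = -4 + -2 = -6
Result: (-7, -6)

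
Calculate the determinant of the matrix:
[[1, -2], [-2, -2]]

For a 2×2 matrix [[a, b], [c, d]], det = ad - bc
det = (1)(-2) - (-2)(-2) = -2 - 4 = -6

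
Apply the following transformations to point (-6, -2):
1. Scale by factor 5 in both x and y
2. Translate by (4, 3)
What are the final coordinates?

Step 1: Scale (-6, -2) by 5 → (-30, -10)
Step 2: Translate by (4, 3) → (-26, -7)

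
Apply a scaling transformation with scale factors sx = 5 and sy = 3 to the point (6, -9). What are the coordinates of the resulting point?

Scaling matrix:
[[5, 0], [0, 3]]
Result: (6 × 5, -9 × 3) = (30, -27)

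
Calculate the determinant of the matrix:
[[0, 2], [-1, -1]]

For a 2×2 matrix [[a, b], [c, d]], det = ad - bc
det = (0)(-1) - (2)(-1) = 0 - -2 = 2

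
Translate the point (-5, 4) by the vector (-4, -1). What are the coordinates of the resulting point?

Translation by (-4, -1) (homogeneous matrix [[1, 0, -4], [0, 1, -1], [0, 0, 1]]):
x' = -5 + -4 = -9
y' = 4 + -1 = 3
Result: (-9, 3)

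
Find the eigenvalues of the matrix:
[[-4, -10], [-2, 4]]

Characteristic equation: det(A - λI) = 0
λ² - (trace)λ + (det) = 0
trace = -4 + 4 = 0, det = (-4)(4) - (-10)(-2) = -36
λ² - (0)λ + (-36) = 0
λ = (0 ± √((0)² - 4·(-36))) / 2 = (0 ± √144) / 2
Solving: λ = -6, 6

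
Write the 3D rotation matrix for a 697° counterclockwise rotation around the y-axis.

Rotation matrix for counterclockwise 697° around y-axis:
cos(697°) = 0.9205, sin(697°) = -0.3907
Result: [[0.9205, 0, -0.3907], [0, 1, 0], [0.3907, 0, 0.9205]]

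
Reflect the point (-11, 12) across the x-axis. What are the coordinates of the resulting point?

Reflection across x-axis: (-11, 12) → (-11, -12)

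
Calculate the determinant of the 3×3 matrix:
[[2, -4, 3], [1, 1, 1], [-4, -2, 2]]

Expansion along first row:
det = 2·det([[1,1],[-2,2]]) - -4·det([[1,1],[-4,2]]) + 3·det([[1,1],[-4,-2]])
    = 2·(1·2 - 1·-2) - -4·(1·2 - 1·-4) + 3·(1·-2 - 1·-4)
    = 2·4 - -4·6 + 3·2
    = 8 + 24 + 6 = 38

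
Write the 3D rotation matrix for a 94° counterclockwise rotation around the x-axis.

Rotation matrix for counterclockwise 94° around x-axis:
cos(94°) = -0.0698, sin(94°) = 0.9976
Result: [[1, 0, 0], [0, -0.0698, -0.9976], [0, 0.9976, -0.0698]]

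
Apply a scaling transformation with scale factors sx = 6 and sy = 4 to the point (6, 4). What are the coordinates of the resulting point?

Scaling matrix:
[[6, 0], [0, 4]]
Result: (6 × 6, 4 × 4) = (36, 16)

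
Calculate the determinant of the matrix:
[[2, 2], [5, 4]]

For a 2×2 matrix [[a, b], [c, d]], det = ad - bc
det = (2)(4) - (2)(5) = 8 - 10 = -2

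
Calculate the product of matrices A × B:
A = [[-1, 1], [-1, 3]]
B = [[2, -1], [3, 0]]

Matrix multiplication:
C[0][0] = -1×2 + 1×3 = 1
C[0][1] = -1×-1 + 1×0 = 1
C[1][0] = -1×2 + 3×3 = 7
C[1][1] = -1×-1 + 3×0 = 1
Result: [[1, 1], [7, 1]]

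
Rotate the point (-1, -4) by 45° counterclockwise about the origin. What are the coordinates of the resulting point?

Rotation matrix for 45°: [[cos 45°, -sin 45°], [sin 45°, cos 45°]] ≈ [[0.707107, -0.707107], [0.707107, 0.707107]]
[[0.707107, -0.707107], [0.707107, 0.707107]] × [-1, -4]ᵀ ≈ [2.1213, -3.5355]ᵀ
Result: (2.1213, -3.5355)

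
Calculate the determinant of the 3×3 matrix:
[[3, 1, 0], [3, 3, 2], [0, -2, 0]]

Expansion along first row:
det = 3·det([[3,2],[-2,0]]) - 1·det([[3,2],[0,0]]) + 0·det([[3,3],[0,-2]])
    = 3·(3·0 - 2·-2) - 1·(3·0 - 2·0) + 0·(3·-2 - 3·0)
    = 3·4 - 1·0 + 0·-6
    = 12 + 0 + 0 = 12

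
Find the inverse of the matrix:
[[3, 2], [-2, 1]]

For [[a,b],[c,d]], inverse = (1/det)·[[d,-b],[-c,a]]
det = (3)(1) - (2)(-2) = 3 - -4 = 7
Inverse = (1/7)·[[1, -2], [2, 3]]
= [[1/7, -2/7], [2/7, 3/7]]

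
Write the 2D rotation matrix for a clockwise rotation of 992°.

Rotation matrix formula: [[cos θ, -sin θ], [sin θ, cos θ]]
A clockwise rotation by 992° is equivalent to a counterclockwise rotation by -992°.
For θ = -992°:
cos(-992°) = 0.0349
sin(-992°) = 0.9994
Result: [[0.0349, -0.9994], [0.9994, 0.0349]]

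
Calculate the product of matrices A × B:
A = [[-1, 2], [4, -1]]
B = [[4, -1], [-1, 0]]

Matrix multiplication:
C[0][0] = -1×4 + 2×-1 = -6
C[0][1] = -1×-1 + 2×0 = 1
C[1][0] = 4×4 + -1×-1 = 17
C[1][1] = 4×-1 + -1×0 = -4
Result: [[-6, 1], [17, -4]]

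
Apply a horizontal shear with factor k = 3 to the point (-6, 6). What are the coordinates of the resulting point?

Shear matrix for horizontal shear with factor k = 3:
[[1, 3], [0, 1]]
Result: (-6, 6) → (12, 6)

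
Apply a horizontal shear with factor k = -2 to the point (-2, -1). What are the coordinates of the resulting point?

Shear matrix for horizontal shear with factor k = -2:
[[1, -2], [0, 1]]
Result: (-2, -1) → (0, -1)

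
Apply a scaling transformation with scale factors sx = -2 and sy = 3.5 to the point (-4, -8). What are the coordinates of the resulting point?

Scaling matrix:
[[-2, 0], [0, 3.50]]
Result: (-4 × -2, -8 × 3.5) = (8, -28)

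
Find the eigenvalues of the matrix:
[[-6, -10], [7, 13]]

Characteristic equation: det(A - λI) = 0
λ² - (trace)λ + (det) = 0
trace = -6 + 13 = 7, det = (-6)(13) - (-10)(7) = -8
λ² - (7)λ + (-8) = 0
λ = (7 ± √((7)² - 4·(-8))) / 2 = (7 ± √81) / 2
Solving: λ = -1, 8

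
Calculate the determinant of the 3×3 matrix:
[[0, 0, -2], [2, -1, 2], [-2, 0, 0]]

Expansion along first row:
det = 0·det([[-1,2],[0,0]]) - 0·det([[2,2],[-2,0]]) + -2·det([[2,-1],[-2,0]])
    = 0·(-1·0 - 2·0) - 0·(2·0 - 2·-2) + -2·(2·0 - -1·-2)
    = 0·0 - 0·4 + -2·-2
    = 0 + 0 + 4 = 4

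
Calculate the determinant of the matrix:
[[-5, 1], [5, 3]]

For a 2×2 matrix [[a, b], [c, d]], det = ad - bc
det = (-5)(3) - (1)(5) = -15 - 5 = -20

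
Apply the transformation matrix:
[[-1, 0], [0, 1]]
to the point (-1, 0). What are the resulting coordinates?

Matrix multiplication:
[[-1, 0], [0, 1]] × [-1, 0]ᵀ
= [(-1)(-1) + (0)(0), (0)(-1) + (1)(0)]ᵀ
= [1, 0]ᵀ
Result: (1, 0)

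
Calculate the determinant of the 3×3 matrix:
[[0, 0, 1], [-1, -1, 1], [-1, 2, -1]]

Expansion along first row:
det = 0·det([[-1,1],[2,-1]]) - 0·det([[-1,1],[-1,-1]]) + 1·det([[-1,-1],[-1,2]])
    = 0·(-1·-1 - 1·2) - 0·(-1·-1 - 1·-1) + 1·(-1·2 - -1·-1)
    = 0·-1 - 0·2 + 1·-3
    = 0 + 0 + -3 = -3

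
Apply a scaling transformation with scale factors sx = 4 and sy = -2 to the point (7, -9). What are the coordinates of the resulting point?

Scaling matrix:
[[4, 0], [0, -2]]
Result: (7 × 4, -9 × -2) = (28, 18)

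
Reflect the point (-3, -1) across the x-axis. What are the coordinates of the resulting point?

Reflection across x-axis: (-3, -1) → (-3, 1)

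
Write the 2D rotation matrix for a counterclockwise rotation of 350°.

Rotation matrix formula: [[cos θ, -sin θ], [sin θ, cos θ]]
For θ = 350°:
cos(350°) = 0.9848
sin(350°) = -0.1736
Result: [[0.9848, 0.1736], [-0.1736, 0.9848]]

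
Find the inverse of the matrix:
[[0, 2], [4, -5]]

For [[a,b],[c,d]], inverse = (1/det)·[[d,-b],[-c,a]]
det = (0)(-5) - (2)(4) = 0 - 8 = -8
Inverse = (1/-8)·[[-5, -2], [-4, 0]]
= [[5/8, 1/4], [1/2, 0]]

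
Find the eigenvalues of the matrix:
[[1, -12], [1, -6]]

Characteristic equation: det(A - λI) = 0
λ² - (trace)λ + (det) = 0
trace = 1 + -6 = -5, det = (1)(-6) - (-12)(1) = 6
λ² - (-5)λ + (6) = 0
λ = (-5 ± √((-5)² - 4·(6))) / 2 = (-5 ± √1) / 2
Solving: λ = -3, -2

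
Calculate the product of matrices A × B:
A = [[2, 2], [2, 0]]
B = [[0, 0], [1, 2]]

Matrix multiplication:
C[0][0] = 2×0 + 2×1 = 2
C[0][1] = 2×0 + 2×2 = 4
C[1][0] = 2×0 + 0×1 = 0
C[1][1] = 2×0 + 0×2 = 0
Result: [[2, 4], [0, 0]]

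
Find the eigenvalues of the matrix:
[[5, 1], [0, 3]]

Characteristic equation: det(A - λI) = 0
λ² - (trace)λ + (det) = 0
trace = 5 + 3 = 8, det = (5)(3) - (1)(0) = 15
λ² - (8)λ + (15) = 0
λ = (8 ± √((8)² - 4·(15))) / 2 = (8 ± √4) / 2
Solving: λ = 3, 5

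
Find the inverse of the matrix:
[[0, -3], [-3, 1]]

For [[a,b],[c,d]], inverse = (1/det)·[[d,-b],[-c,a]]
det = (0)(1) - (-3)(-3) = 0 - 9 = -9
Inverse = (1/-9)·[[1, 3], [3, 0]]
= [[-1/9, -1/3], [-1/3, 0]]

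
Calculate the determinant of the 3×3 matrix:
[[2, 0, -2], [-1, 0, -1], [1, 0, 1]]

Expansion along first row:
det = 2·det([[0,-1],[0,1]]) - 0·det([[-1,-1],[1,1]]) + -2·det([[-1,0],[1,0]])
    = 2·(0·1 - -1·0) - 0·(-1·1 - -1·1) + -2·(-1·0 - 0·1)
    = 2·0 - 0·0 + -2·0
    = 0 + 0 + 0 = 0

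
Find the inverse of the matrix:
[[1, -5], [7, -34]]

For [[a,b],[c,d]], inverse = (1/det)·[[d,-b],[-c,a]]
det = (1)(-34) - (-5)(7) = -34 - -35 = 1
Inverse = [[-34, 5], [-7, 1]]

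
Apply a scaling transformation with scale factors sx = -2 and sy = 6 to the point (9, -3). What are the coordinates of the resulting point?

Scaling matrix:
[[-2, 0], [0, 6]]
Result: (9 × -2, -3 × 6) = (-18, -18)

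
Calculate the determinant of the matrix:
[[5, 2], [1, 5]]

For a 2×2 matrix [[a, b], [c, d]], det = ad - bc
det = (5)(5) - (2)(1) = 25 - 2 = 23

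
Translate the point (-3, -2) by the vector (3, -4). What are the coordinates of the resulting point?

Translation by (3, -4) (homogeneous matrix [[1, 0, 3], [0, 1, -4], [0, 0, 1]]):
x' = -3 + 3 = 0
y' = -2 + -4 = -6
Result: (0, -6)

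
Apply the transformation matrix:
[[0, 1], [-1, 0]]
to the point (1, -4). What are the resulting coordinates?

Matrix multiplication:
[[0, 1], [-1, 0]] × [1, -4]ᵀ
= [(0)(1) + (1)(-4), (-1)(1) + (0)(-4)]ᵀ
= [-4, -1]ᵀ
Result: (-4, -1)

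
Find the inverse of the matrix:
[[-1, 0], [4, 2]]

For [[a,b],[c,d]], inverse = (1/det)·[[d,-b],[-c,a]]
det = (-1)(2) - (0)(4) = -2 - 0 = -2
Inverse = (1/-2)·[[2, 0], [-4, -1]]
= [[-1, 0], [2, 1/2]]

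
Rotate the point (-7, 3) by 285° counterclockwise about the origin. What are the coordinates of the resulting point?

Rotation matrix for 285°: [[cos 285°, -sin 285°], [sin 285°, cos 285°]] ≈ [[0.258819, 0.965926], [-0.965926, 0.258819]]
[[0.258819, 0.965926], [-0.965926, 0.258819]] × [-7, 3]ᵀ ≈ [1.0860, 7.5379]ᵀ
Result: (1.0860, 7.5379)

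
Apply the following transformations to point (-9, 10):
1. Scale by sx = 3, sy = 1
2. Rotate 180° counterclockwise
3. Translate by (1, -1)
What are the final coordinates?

Step 1: Scale → (-27, 10)
Step 2: Rotate 180° → (27, -10)
Step 3: Translate → (28, -11)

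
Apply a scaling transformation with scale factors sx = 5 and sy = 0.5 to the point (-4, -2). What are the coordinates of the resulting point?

Scaling matrix:
[[5, 0], [0, 0.50]]
Result: (-4 × 5, -2 × 0.5) = (-20, -1)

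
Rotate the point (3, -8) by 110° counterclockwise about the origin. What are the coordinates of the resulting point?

Rotation matrix for 110°: [[cos 110°, -sin 110°], [sin 110°, cos 110°]] ≈ [[-0.342020, -0.939693], [0.939693, -0.342020]]
[[-0.342020, -0.939693], [0.939693, -0.342020]] × [3, -8]ᵀ ≈ [6.4915, 5.5552]ᵀ
Result: (6.4915, 5.5552)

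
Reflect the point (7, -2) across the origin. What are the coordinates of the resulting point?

Reflection across origin: (7, -2) → (-7, 2)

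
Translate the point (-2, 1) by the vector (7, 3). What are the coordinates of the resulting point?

Translation by (7, 3) (homogeneous matrix [[1, 0, 7], [0, 1, 3], [0, 0, 1]]):
x' = -2 + 7 = 5
y' = 1 + 3 = 4
Result: (5, 4)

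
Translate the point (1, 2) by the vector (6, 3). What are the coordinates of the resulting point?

Translation by (6, 3) (homogeneous matrix [[1, 0, 6], [0, 1, 3], [0, 0, 1]]):
x' = 1 + 6 = 7
y' = 2 + 3 = 5
Result: (7, 5)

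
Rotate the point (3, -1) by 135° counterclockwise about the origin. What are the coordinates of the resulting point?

Rotation matrix for 135°: [[cos 135°, -sin 135°], [sin 135°, cos 135°]] ≈ [[-0.707107, -0.707107], [0.707107, -0.707107]]
[[-0.707107, -0.707107], [0.707107, -0.707107]] × [3, -1]ᵀ ≈ [-1.4142, 2.8284]ᵀ
Result: (-1.4142, 2.8284)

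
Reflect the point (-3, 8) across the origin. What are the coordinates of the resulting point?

Reflection across origin: (-3, 8) → (3, -8)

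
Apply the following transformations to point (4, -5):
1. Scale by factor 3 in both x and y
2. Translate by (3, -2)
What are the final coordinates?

Step 1: Scale (4, -5) by 3 → (12, -15)
Step 2: Translate by (3, -2) → (15, -17)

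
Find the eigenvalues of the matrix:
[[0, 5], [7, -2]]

Characteristic equation: det(A - λI) = 0
λ² - (trace)λ + (det) = 0
trace = 0 + -2 = -2, det = (0)(-2) - (5)(7) = -35
λ² - (-2)λ + (-35) = 0
λ = (-2 ± √((-2)² - 4·(-35))) / 2 = (-2 ± √144) / 2
Solving: λ = -7, 5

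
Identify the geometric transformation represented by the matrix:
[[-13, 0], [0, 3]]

This matrix represents: non-uniform scaling by sx = -13, sy = 3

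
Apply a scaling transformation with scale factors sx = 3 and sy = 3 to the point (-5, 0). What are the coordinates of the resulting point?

Scaling matrix:
[[3, 0], [0, 3]]
Result: (-5 × 3, 0 × 3) = (-15, 0)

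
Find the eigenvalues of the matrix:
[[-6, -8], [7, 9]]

Characteristic equation: det(A - λI) = 0
λ² - (trace)λ + (det) = 0
trace = -6 + 9 = 3, det = (-6)(9) - (-8)(7) = 2
λ² - (3)λ + (2) = 0
λ = (3 ± √((3)² - 4·(2))) / 2 = (3 ± √1) / 2
Solving: λ = 1, 2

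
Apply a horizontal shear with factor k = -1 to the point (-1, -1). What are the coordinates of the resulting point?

Shear matrix for horizontal shear with factor k = -1:
[[1, -1], [0, 1]]
Result: (-1, -1) → (0, -1)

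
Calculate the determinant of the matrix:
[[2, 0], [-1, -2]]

For a 2×2 matrix [[a, b], [c, d]], det = ad - bc
det = (2)(-2) - (0)(-1) = -4 - 0 = -4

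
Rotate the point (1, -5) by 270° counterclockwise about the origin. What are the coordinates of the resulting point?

Rotation matrix for 270°: [[cos 270°, -sin 270°], [sin 270°, cos 270°]] = [[0, 1], [-1, 0]]
[[0, 1], [-1, 0]] × [1, -5]ᵀ = [-5, -1]ᵀ
Result: (-5, -1)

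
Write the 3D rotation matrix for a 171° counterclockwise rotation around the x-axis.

Rotation matrix for counterclockwise 171° around x-axis:
cos(171°) = -0.9877, sin(171°) = 0.1564
Result: [[1, 0, 0], [0, -0.9877, -0.1564], [0, 0.1564, -0.9877]]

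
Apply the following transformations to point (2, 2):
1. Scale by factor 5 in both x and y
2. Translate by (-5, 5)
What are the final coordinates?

Step 1: Scale (2, 2) by 5 → (10, 10)
Step 2: Translate by (-5, 5) → (5, 15)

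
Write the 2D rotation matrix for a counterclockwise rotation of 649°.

Rotation matrix formula: [[cos θ, -sin θ], [sin θ, cos θ]]
For θ = 649°:
cos(649°) = 0.3256
sin(649°) = -0.9455
Result: [[0.3256, 0.9455], [-0.9455, 0.3256]]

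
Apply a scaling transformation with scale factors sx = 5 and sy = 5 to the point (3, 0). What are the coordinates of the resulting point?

Scaling matrix:
[[5, 0], [0, 5]]
Result: (3 × 5, 0 × 5) = (15, 0)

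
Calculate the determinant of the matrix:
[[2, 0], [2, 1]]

For a 2×2 matrix [[a, b], [c, d]], det = ad - bc
det = (2)(1) - (0)(2) = 2 - 0 = 2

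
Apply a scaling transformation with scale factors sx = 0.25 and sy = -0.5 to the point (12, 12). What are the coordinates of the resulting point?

Scaling matrix:
[[0.25, 0], [0, -0.50]]
Result: (12 × 0.25, 12 × -0.5) = (3, -6)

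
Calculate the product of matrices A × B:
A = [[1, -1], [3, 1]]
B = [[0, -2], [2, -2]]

Matrix multiplication:
C[0][0] = 1×0 + -1×2 = -2
C[0][1] = 1×-2 + -1×-2 = 0
C[1][0] = 3×0 + 1×2 = 2
C[1][1] = 3×-2 + 1×-2 = -8
Result: [[-2, 0], [2, -8]]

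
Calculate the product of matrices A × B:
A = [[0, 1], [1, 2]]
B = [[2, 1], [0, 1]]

Matrix multiplication:
C[0][0] = 0×2 + 1×0 = 0
C[0][1] = 0×1 + 1×1 = 1
C[1][0] = 1×2 + 2×0 = 2
C[1][1] = 1×1 + 2×1 = 3
Result: [[0, 1], [2, 3]]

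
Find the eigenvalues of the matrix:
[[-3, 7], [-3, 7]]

Characteristic equation: det(A - λI) = 0
λ² - (trace)λ + (det) = 0
trace = -3 + 7 = 4, det = (-3)(7) - (7)(-3) = 0
λ² - (4)λ + (0) = 0
λ = (4 ± √((4)² - 4·(0))) / 2 = (4 ± √16) / 2
Solving: λ = 0, 4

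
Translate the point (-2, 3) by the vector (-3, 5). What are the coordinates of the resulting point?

Translation by (-3, 5) (homogeneous matrix [[1, 0, -3], [0, 1, 5], [0, 0, 1]]):
x' = -2 + -3 = -5
y' = 3 + 5 = 8
Result: (-5, 8)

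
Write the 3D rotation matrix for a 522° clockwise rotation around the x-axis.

Rotation matrix for clockwise 522° around x-axis:
A clockwise rotation by 522° is a counterclockwise rotation by -522°.
cos(-522°) = -0.9511, sin(-522°) = -0.3090
Result: [[1, 0, 0], [0, -0.9511, 0.3090], [0, -0.3090, -0.9511]]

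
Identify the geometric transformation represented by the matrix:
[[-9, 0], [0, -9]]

This matrix represents: uniform scaling by factor -9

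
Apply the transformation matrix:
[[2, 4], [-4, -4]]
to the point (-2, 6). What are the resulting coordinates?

Matrix multiplication:
[[2, 4], [-4, -4]] × [-2, 6]ᵀ
= [(2)(-2) + (4)(6), (-4)(-2) + (-4)(6)]ᵀ
= [20, -16]ᵀ
Result: (20, -16)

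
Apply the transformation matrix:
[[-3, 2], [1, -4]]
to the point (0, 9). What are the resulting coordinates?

Matrix multiplication:
[[-3, 2], [1, -4]] × [0, 9]ᵀ
= [(-3)(0) + (2)(9), (1)(0) + (-4)(9)]ᵀ
= [18, -36]ᵀ
Result: (18, -36)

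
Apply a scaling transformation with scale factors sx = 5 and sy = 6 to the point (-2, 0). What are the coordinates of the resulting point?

Scaling matrix:
[[5, 0], [0, 6]]
Result: (-2 × 5, 0 × 6) = (-10, 0)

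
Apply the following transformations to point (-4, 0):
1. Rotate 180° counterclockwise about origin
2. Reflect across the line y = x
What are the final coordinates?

Step 1: Rotate 180° → (4, 0)
Step 2: Reflect across line y = x → (0, 4)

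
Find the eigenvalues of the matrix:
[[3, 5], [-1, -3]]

Characteristic equation: det(A - λI) = 0
λ² - (trace)λ + (det) = 0
trace = 3 + -3 = 0, det = (3)(-3) - (5)(-1) = -4
λ² - (0)λ + (-4) = 0
λ = (0 ± √((0)² - 4·(-4))) / 2 = (0 ± √16) / 2
Solving: λ = -2, 2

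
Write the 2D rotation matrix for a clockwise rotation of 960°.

Rotation matrix formula: [[cos θ, -sin θ], [sin θ, cos θ]]
A clockwise rotation by 960° is equivalent to a counterclockwise rotation by -960°.
For θ = -960°:
cos(-960°) = -1/2
sin(-960°) = √3/2
Result: [[-1/2, -√3/2], [√3/2, -1/2]]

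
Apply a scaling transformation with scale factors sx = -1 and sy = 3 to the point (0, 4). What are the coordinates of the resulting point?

Scaling matrix:
[[-1, 0], [0, 3]]
Result: (0 × -1, 4 × 3) = (0, 12)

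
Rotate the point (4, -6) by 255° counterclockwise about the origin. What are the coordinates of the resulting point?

Rotation matrix for 255°: [[cos 255°, -sin 255°], [sin 255°, cos 255°]] ≈ [[-0.258819, 0.965926], [-0.965926, -0.258819]]
[[-0.258819, 0.965926], [-0.965926, -0.258819]] × [4, -6]ᵀ ≈ [-6.8308, -2.3108]ᵀ
Result: (-6.8308, -2.3108)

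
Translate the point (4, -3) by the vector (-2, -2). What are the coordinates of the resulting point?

Translation by (-2, -2) (homogeneous matrix [[1, 0, -2], [0, 1, -2], [0, 0, 1]]):
x' = 4 + -2 = 2
y' = -3 + -2 = -5
Result: (2, -5)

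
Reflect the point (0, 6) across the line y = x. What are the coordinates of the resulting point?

Reflection across line y = x: (0, 6) → (6, 0)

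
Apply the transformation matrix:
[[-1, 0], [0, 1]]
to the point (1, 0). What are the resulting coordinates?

Matrix multiplication:
[[-1, 0], [0, 1]] × [1, 0]ᵀ
= [(-1)(1) + (0)(0), (0)(1) + (1)(0)]ᵀ
= [-1, 0]ᵀ
Result: (-1, 0)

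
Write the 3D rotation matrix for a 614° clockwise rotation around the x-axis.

Rotation matrix for clockwise 614° around x-axis:
A clockwise rotation by 614° is a counterclockwise rotation by -614°.
cos(-614°) = -0.2756, sin(-614°) = 0.9613
Result: [[1, 0, 0], [0, -0.2756, -0.9613], [0, 0.9613, -0.2756]]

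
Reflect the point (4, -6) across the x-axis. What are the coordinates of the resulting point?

Reflection across x-axis: (4, -6) → (4, 6)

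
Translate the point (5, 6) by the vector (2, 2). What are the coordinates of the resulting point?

Translation by (2, 2) (homogeneous matrix [[1, 0, 2], [0, 1, 2], [0, 0, 1]]):
x' = 5 + 2 = 7
y' = 6 + 2 = 8
Result: (7, 8)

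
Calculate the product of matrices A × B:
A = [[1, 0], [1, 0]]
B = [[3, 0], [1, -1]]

Matrix multiplication:
C[0][0] = 1×3 + 0×1 = 3
C[0][1] = 1×0 + 0×-1 = 0
C[1][0] = 1×3 + 0×1 = 3
C[1][1] = 1×0 + 0×-1 = 0
Result: [[3, 0], [3, 0]]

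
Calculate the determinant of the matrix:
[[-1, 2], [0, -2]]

For a 2×2 matrix [[a, b], [c, d]], det = ad - bc
det = (-1)(-2) - (2)(0) = 2 - 0 = 2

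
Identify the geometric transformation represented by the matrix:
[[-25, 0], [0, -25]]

This matrix represents: uniform scaling by factor -25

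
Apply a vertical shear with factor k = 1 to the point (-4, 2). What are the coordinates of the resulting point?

Shear matrix for vertical shear with factor k = 1:
[[1, 0], [1, 1]]
Result: (-4, 2) → (-4, -2)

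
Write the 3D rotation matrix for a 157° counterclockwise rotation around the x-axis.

Rotation matrix for counterclockwise 157° around x-axis:
cos(157°) = -0.9205, sin(157°) = 0.3907
Result: [[1, 0, 0], [0, -0.9205, -0.3907], [0, 0.3907, -0.9205]]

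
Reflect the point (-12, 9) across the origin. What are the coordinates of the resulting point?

Reflection across origin: (-12, 9) → (12, -9)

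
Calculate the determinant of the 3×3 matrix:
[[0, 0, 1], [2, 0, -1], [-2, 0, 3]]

Expansion along first row:
det = 0·det([[0,-1],[0,3]]) - 0·det([[2,-1],[-2,3]]) + 1·det([[2,0],[-2,0]])
    = 0·(0·3 - -1·0) - 0·(2·3 - -1·-2) + 1·(2·0 - 0·-2)
    = 0·0 - 0·4 + 1·0
    = 0 + 0 + 0 = 0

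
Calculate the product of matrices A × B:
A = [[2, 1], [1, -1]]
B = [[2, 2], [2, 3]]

Matrix multiplication:
C[0][0] = 2×2 + 1×2 = 6
C[0][1] = 2×2 + 1×3 = 7
C[1][0] = 1×2 + -1×2 = 0
C[1][1] = 1×2 + -1×3 = -1
Result: [[6, 7], [0, -1]]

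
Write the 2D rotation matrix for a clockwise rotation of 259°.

Rotation matrix formula: [[cos θ, -sin θ], [sin θ, cos θ]]
A clockwise rotation by 259° is equivalent to a counterclockwise rotation by -259°.
For θ = -259°:
cos(-259°) = -0.1908
sin(-259°) = 0.9816
Result: [[-0.1908, -0.9816], [0.9816, -0.1908]]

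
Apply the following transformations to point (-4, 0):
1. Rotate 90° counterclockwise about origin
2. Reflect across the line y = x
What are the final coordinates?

Step 1: Rotate 90° → (0, -4)
Step 2: Reflect across line y = x → (-4, 0)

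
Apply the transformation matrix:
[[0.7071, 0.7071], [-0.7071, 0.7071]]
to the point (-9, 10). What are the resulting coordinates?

Matrix multiplication:
[[0.7071, 0.7071], [-0.7071, 0.7071]] × [-9, 10]ᵀ
= [(0.7071)(-9) + (0.7071)(10), (-0.7071)(-9) + (0.7071)(10)]ᵀ
= [0.7071, 13.4349]ᵀ
Result: (0.7071, 13.4349)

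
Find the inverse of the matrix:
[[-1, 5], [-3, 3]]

For [[a,b],[c,d]], inverse = (1/det)·[[d,-b],[-c,a]]
det = (-1)(3) - (5)(-3) = -3 - -15 = 12
Inverse = (1/12)·[[3, -5], [3, -1]]
= [[1/4, -5/12], [1/4, -1/12]]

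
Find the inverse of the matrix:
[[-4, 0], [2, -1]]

For [[a,b],[c,d]], inverse = (1/det)·[[d,-b],[-c,a]]
det = (-4)(-1) - (0)(2) = 4 - 0 = 4
Inverse = (1/4)·[[-1, 0], [-2, -4]]
= [[-1/4, 0], [-1/2, -1]]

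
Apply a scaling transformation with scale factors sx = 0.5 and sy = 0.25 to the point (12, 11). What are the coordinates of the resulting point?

Scaling matrix:
[[0.50, 0], [0, 0.25]]
Result: (12 × 0.5, 11 × 0.25) = (6, 2.75)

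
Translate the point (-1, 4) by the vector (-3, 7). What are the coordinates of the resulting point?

Translation by (-3, 7) (homogeneous matrix [[1, 0, -3], [0, 1, 7], [0, 0, 1]]):
x' = -1 + -3 = -4
y' = 4 + 7 = 11
Result: (-4, 11)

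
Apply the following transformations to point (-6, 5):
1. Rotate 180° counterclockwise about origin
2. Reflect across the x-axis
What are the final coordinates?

Step 1: Rotate 180° → (6, -5)
Step 2: Reflect across x-axis → (6, 5)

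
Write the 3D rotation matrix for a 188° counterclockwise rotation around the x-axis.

Rotation matrix for counterclockwise 188° around x-axis:
cos(188°) = -0.9903, sin(188°) = -0.1392
Result: [[1, 0, 0], [0, -0.9903, 0.1392], [0, -0.1392, -0.9903]]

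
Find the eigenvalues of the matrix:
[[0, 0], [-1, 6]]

Characteristic equation: det(A - λI) = 0
λ² - (trace)λ + (det) = 0
trace = 0 + 6 = 6, det = (0)(6) - (0)(-1) = 0
λ² - (6)λ + (0) = 0
λ = (6 ± √((6)² - 4·(0))) / 2 = (6 ± √36) / 2
Solving: λ = 0, 6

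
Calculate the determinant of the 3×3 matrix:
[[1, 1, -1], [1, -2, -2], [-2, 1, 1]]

Expansion along first row:
det = 1·det([[-2,-2],[1,1]]) - 1·det([[1,-2],[-2,1]]) + -1·det([[1,-2],[-2,1]])
    = 1·(-2·1 - -2·1) - 1·(1·1 - -2·-2) + -1·(1·1 - -2·-2)
    = 1·0 - 1·-3 + -1·-3
    = 0 + 3 + 3 = 6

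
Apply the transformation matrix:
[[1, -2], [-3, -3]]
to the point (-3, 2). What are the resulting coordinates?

Matrix multiplication:
[[1, -2], [-3, -3]] × [-3, 2]ᵀ
= [(1)(-3) + (-2)(2), (-3)(-3) + (-3)(2)]ᵀ
= [-7, 3]ᵀ
Result: (-7, 3)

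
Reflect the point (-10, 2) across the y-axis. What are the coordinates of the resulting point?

Reflection across y-axis: (-10, 2) → (10, 2)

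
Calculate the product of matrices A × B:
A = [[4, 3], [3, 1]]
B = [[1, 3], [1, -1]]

Matrix multiplication:
C[0][0] = 4×1 + 3×1 = 7
C[0][1] = 4×3 + 3×-1 = 9
C[1][0] = 3×1 + 1×1 = 4
C[1][1] = 3×3 + 1×-1 = 8
Result: [[7, 9], [4, 8]]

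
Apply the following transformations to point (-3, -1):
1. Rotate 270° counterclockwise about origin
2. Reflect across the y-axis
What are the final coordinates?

Step 1: Rotate 270° → (-1, 3)
Step 2: Reflect across y-axis → (1, 3)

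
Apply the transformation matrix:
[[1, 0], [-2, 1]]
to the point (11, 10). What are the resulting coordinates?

Matrix multiplication:
[[1, 0], [-2, 1]] × [11, 10]ᵀ
= [(1)(11) + (0)(10), (-2)(11) + (1)(10)]ᵀ
= [11, -12]ᵀ
Result: (11, -12)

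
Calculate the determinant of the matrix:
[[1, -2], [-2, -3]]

For a 2×2 matrix [[a, b], [c, d]], det = ad - bc
det = (1)(-3) - (-2)(-2) = -3 - 4 = -7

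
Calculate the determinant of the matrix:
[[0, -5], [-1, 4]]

For a 2×2 matrix [[a, b], [c, d]], det = ad - bc
det = (0)(4) - (-5)(-1) = 0 - 5 = -5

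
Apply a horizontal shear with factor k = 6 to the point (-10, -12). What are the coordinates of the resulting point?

Shear matrix for horizontal shear with factor k = 6:
[[1, 6], [0, 1]]
Result: (-10, -12) → (-82, -12)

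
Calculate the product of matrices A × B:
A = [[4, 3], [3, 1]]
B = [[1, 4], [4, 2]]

Matrix multiplication:
C[0][0] = 4×1 + 3×4 = 16
C[0][1] = 4×4 + 3×2 = 22
C[1][0] = 3×1 + 1×4 = 7
C[1][1] = 3×4 + 1×2 = 14
Result: [[16, 22], [7, 14]]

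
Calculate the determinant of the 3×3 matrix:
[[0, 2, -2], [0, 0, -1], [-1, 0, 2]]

Expansion along first row:
det = 0·det([[0,-1],[0,2]]) - 2·det([[0,-1],[-1,2]]) + -2·det([[0,0],[-1,0]])
    = 0·(0·2 - -1·0) - 2·(0·2 - -1·-1) + -2·(0·0 - 0·-1)
    = 0·0 - 2·-1 + -2·0
    = 0 + 2 + 0 = 2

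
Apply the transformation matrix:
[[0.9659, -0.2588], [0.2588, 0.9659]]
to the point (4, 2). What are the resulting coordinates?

Matrix multiplication:
[[0.9659, -0.2588], [0.2588, 0.9659]] × [4, 2]ᵀ
= [(0.9659)(4) + (-0.2588)(2), (0.2588)(4) + (0.9659)(2)]ᵀ
= [3.3460, 2.9670]ᵀ
Result: (3.3460, 2.9670)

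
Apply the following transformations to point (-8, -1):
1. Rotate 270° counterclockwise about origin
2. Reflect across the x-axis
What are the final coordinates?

Step 1: Rotate 270° → (-1, 8)
Step 2: Reflect across x-axis → (-1, -8)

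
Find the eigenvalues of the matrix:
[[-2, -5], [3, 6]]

Characteristic equation: det(A - λI) = 0
λ² - (trace)λ + (det) = 0
trace = -2 + 6 = 4, det = (-2)(6) - (-5)(3) = 3
λ² - (4)λ + (3) = 0
λ = (4 ± √((4)² - 4·(3))) / 2 = (4 ± √4) / 2
Solving: λ = 1, 3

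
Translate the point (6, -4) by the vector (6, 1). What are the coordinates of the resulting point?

Translation by (6, 1) (homogeneous matrix [[1, 0, 6], [0, 1, 1], [0, 0, 1]]):
x' = 6 + 6 = 12
y' = -4 + 1 = -3
Result: (12, -3)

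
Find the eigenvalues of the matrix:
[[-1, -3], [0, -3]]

Characteristic equation: det(A - λI) = 0
λ² - (trace)λ + (det) = 0
trace = -1 + -3 = -4, det = (-1)(-3) - (-3)(0) = 3
λ² - (-4)λ + (3) = 0
λ = (-4 ± √((-4)² - 4·(3))) / 2 = (-4 ± √4) / 2
Solving: λ = -3, -1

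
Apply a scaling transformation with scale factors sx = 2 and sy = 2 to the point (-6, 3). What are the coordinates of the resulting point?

Scaling matrix:
[[2, 0], [0, 2]]
Result: (-6 × 2, 3 × 2) = (-12, 6)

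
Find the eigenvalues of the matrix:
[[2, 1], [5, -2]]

Characteristic equation: det(A - λI) = 0
λ² - (trace)λ + (det) = 0
trace = 2 + -2 = 0, det = (2)(-2) - (1)(5) = -9
λ² - (0)λ + (-9) = 0
λ = (0 ± √((0)² - 4·(-9))) / 2 = (0 ± √36) / 2
Solving: λ = -3, 3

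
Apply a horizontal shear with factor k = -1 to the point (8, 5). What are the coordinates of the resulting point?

Shear matrix for horizontal shear with factor k = -1:
[[1, -1], [0, 1]]
Result: (8, 5) → (3, 5)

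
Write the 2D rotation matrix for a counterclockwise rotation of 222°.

Rotation matrix formula: [[cos θ, -sin θ], [sin θ, cos θ]]
For θ = 222°:
cos(222°) = -0.7431
sin(222°) = -0.6691
Result: [[-0.7431, 0.6691], [-0.6691, -0.7431]]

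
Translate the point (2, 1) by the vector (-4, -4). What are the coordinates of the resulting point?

Translation by (-4, -4) (homogeneous matrix [[1, 0, -4], [0, 1, -4], [0, 0, 1]]):
x' = 2 + -4 = -2
y' = 1 + -4 = -3
Result: (-2, -3)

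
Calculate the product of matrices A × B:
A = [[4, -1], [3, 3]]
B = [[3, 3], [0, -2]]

Matrix multiplication:
C[0][0] = 4×3 + -1×0 = 12
C[0][1] = 4×3 + -1×-2 = 14
C[1][0] = 3×3 + 3×0 = 9
C[1][1] = 3×3 + 3×-2 = 3
Result: [[12, 14], [9, 3]]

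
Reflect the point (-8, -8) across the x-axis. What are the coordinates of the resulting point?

Reflection across x-axis: (-8, -8) → (-8, 8)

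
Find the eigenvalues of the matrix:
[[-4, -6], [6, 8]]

Characteristic equation: det(A - λI) = 0
λ² - (trace)λ + (det) = 0
trace = -4 + 8 = 4, det = (-4)(8) - (-6)(6) = 4
λ² - (4)λ + (4) = 0
λ = (4 ± √((4)² - 4·(4))) / 2 = (4 ± √0) / 2
Solving: λ = 2, 2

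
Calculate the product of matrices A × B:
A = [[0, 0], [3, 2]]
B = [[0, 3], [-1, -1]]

Matrix multiplication:
C[0][0] = 0×0 + 0×-1 = 0
C[0][1] = 0×3 + 0×-1 = 0
C[1][0] = 3×0 + 2×-1 = -2
C[1][1] = 3×3 + 2×-1 = 7
Result: [[0, 0], [-2, 7]]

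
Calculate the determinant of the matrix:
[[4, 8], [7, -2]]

For a 2×2 matrix [[a, b], [c, d]], det = ad - bc
det = (4)(-2) - (8)(7) = -8 - 56 = -64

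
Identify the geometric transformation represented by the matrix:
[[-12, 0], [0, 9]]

This matrix represents: non-uniform scaling by sx = -12, sy = 9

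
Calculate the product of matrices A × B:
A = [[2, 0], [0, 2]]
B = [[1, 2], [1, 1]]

Matrix multiplication:
C[0][0] = 2×1 + 0×1 = 2
C[0][1] = 2×2 + 0×1 = 4
C[1][0] = 0×1 + 2×1 = 2
C[1][1] = 0×2 + 2×1 = 2
Result: [[2, 4], [2, 2]]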